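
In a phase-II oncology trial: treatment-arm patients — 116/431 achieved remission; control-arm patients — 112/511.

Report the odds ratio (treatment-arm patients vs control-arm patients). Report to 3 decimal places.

OR = (116 × 399) / (315 × 112) = 46284/35280 ≈ 1.312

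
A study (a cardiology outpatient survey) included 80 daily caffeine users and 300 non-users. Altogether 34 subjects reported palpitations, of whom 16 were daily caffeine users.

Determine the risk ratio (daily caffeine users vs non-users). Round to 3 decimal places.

3.333

daily caffeine users without the outcome: 80 − 16 = 64
non-users with the outcome: 34 − 16 = 18
non-users without the outcome: 300 − 18 = 282
risk, daily caffeine users = 16/80 = 0.2000
risk, non-users = 18/300 = 0.0600
RR = 0.2000 / 0.0600 = 3.333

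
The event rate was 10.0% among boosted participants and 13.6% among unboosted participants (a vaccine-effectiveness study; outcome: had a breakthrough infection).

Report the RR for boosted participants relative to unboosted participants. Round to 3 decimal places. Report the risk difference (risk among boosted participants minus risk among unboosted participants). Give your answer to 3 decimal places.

RR = 0.1000 / 0.1360 = 0.735
risk difference = 0.1000 − 0.1360 = -0.036

RR = 0.735; RD = -0.036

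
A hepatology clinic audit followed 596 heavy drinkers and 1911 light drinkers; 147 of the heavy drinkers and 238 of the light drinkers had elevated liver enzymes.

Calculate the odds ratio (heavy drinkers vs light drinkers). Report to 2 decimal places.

2.30

odds, heavy drinkers = 147/449 = 0.3274
odds, light drinkers = 238/1673 = 0.1423
OR = 0.3274 / 0.1423 = 2.30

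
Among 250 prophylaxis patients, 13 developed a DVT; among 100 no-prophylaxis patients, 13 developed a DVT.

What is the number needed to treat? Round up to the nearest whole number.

risk, prophylaxis patients = 13/250 = 0.052000
risk, no-prophylaxis patients = 13/100 = 0.130000
absolute risk difference = 0.078000
1 / 0.078000 = 12.821 → round up → 13

13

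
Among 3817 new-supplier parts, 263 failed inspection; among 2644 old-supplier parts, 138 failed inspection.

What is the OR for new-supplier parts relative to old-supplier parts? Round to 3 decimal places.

OR = (263 × 2506) / (3554 × 138) = 659078/490452 ≈ 1.344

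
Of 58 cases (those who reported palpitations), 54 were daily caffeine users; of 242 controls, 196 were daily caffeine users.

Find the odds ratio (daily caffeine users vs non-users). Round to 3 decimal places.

OR = (54 × 46) / (196 × 4) = 2484/784 ≈ 3.168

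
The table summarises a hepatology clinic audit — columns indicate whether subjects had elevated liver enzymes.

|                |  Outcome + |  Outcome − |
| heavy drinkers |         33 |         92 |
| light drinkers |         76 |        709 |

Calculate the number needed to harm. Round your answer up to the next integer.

risk, heavy drinkers = 33/125 = 0.264000
risk, light drinkers = 76/785 = 0.096815
absolute risk difference = 0.167185
1 / 0.167185 = 5.981 → round up → 6

NNH: 6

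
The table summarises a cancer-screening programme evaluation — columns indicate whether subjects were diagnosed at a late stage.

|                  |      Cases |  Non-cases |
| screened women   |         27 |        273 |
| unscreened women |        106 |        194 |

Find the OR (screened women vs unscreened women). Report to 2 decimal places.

0.18

odds, screened women = 27/273 = 0.0989
odds, unscreened women = 106/194 = 0.5464
OR = 0.0989 / 0.5464 = 0.18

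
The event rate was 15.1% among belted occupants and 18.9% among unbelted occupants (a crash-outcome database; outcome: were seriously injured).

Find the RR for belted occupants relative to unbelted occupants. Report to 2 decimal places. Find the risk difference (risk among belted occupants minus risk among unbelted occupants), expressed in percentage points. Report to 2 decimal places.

RR = 0.80; RD = -3.80

RR = 0.1510 / 0.1890 = 0.80
risk difference = 0.1510 − 0.1890 = -0.0380 → -3.80 percentage points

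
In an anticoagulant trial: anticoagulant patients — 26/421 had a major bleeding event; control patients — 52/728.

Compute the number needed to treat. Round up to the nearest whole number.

risk, anticoagulant patients = 26/421 = 0.061758
risk, control patients = 52/728 = 0.071429
absolute risk difference = 0.009671
1 / 0.009671 = 103.402 → round up → 104

NNT = 104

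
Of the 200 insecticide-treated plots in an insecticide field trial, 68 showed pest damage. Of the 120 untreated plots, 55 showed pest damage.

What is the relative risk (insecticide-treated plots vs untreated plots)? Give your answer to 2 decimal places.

risk, insecticide-treated plots = 68/200 = 0.3400
risk, untreated plots = 55/120 = 0.4583
RR = 0.3400 / 0.4583 = 0.74

RR ≈ 0.74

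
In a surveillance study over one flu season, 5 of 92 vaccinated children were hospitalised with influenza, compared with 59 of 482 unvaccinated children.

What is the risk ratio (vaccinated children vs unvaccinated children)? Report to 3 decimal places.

risk, vaccinated children = 5/92 = 0.0543
risk, unvaccinated children = 59/482 = 0.1224
RR = 0.0543 / 0.1224 = 0.444

RR ≈ 0.444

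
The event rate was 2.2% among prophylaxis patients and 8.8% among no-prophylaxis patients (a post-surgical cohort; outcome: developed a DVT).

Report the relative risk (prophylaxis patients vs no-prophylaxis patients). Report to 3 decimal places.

RR = 0.02200 / 0.08800 = 0.250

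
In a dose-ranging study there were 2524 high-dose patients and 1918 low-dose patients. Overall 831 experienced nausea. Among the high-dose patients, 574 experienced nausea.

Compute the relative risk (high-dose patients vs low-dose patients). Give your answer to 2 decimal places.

RR: 1.70

high-dose patients without the outcome: 2524 − 574 = 1950
low-dose patients with the outcome: 831 − 574 = 257
low-dose patients without the outcome: 1918 − 257 = 1661
risk, high-dose patients = 574/2524 = 0.2274
risk, low-dose patients = 257/1918 = 0.1340
RR = 0.2274 / 0.1340 = 1.70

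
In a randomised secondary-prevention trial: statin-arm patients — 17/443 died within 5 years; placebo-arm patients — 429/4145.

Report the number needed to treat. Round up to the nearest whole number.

risk, statin-arm patients = 17/443 = 0.038375
risk, placebo-arm patients = 429/4145 = 0.103498
absolute risk difference = 0.065123
1 / 0.065123 = 15.356 → round up → 16

NNT: 16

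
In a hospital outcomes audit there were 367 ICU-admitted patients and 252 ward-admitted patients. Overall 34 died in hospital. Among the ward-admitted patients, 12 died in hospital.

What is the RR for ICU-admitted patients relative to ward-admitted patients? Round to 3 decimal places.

RR ≈ 1.259

ICU-admitted patients with the outcome: 34 − 12 = 22
ICU-admitted patients without the outcome: 367 − 22 = 345
ward-admitted patients without the outcome: 252 − 12 = 240
risk, ICU-admitted patients = 22/367 = 0.05995
risk, ward-admitted patients = 12/252 = 0.04762
RR = 0.05995 / 0.04762 = 1.259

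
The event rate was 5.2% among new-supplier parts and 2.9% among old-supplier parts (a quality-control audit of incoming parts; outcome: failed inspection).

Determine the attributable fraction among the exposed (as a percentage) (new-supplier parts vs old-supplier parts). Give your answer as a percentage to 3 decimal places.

AR% = (0.05200 − 0.02900) / 0.05200 = 0.4423 → 44.231%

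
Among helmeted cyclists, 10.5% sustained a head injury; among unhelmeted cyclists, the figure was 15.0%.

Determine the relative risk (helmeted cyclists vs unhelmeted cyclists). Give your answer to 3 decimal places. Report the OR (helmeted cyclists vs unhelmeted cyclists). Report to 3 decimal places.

RR = 0.1050 / 0.1500 = 0.700
odds, helmeted cyclists = 0.1050/0.8950 = 0.1173
odds, unhelmeted cyclists = 0.1500/0.8500 = 0.1765
OR = 0.1173 / 0.1765 = 0.665

RR = 0.700; OR = 0.665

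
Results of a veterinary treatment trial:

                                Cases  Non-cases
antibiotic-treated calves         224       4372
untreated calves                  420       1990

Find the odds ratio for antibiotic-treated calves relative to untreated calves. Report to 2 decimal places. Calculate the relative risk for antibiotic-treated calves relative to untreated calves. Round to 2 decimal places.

OR = 0.24; RR = 0.28

odds, antibiotic-treated calves = 224/4372 = 0.05124
odds, untreated calves = 420/1990 = 0.21106
OR = 0.05124 / 0.21106 = 0.24
risk, antibiotic-treated calves = 224/4596 = 0.04874
risk, untreated calves = 420/2410 = 0.17427
RR = 0.04874 / 0.17427 = 0.28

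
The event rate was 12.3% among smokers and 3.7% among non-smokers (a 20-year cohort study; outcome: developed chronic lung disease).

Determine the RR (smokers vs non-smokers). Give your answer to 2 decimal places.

RR = 0.12300 / 0.03700 = 3.32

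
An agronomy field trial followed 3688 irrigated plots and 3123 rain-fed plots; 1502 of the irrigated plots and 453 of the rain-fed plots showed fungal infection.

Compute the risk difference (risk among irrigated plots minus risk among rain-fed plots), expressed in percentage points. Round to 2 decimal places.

risk, irrigated plots = 1502/3688 = 0.4073
risk, rain-fed plots = 453/3123 = 0.1451
risk difference = 0.4073 − 0.1451 = 0.2622 → 26.22 percentage points

26.22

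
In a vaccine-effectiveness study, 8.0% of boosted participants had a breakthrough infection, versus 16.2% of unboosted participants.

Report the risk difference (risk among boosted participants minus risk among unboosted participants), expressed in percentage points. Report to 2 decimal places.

risk difference = 0.0800 − 0.1620 = -0.0820 → -8.20 percentage points

RD = -8.20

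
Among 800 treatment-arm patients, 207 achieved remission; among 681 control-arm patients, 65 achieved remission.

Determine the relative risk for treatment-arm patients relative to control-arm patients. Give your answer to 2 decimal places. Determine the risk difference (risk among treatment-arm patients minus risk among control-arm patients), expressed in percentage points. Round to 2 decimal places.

risk, treatment-arm patients = 207/800 = 0.2587
risk, control-arm patients = 65/681 = 0.0954
RR = 0.2587 / 0.0954 = 2.71
risk difference = 0.2587 − 0.0954 = 0.1633 → 16.33 percentage points

RR = 2.71; RD = 16.33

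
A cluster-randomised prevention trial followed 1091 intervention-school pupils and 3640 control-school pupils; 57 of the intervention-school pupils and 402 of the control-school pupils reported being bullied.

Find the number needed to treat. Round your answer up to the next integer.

18

risk, intervention-school pupils = 57/1091 = 0.052246
risk, control-school pupils = 402/3640 = 0.110440
absolute risk difference = 0.058194
1 / 0.058194 = 17.184 → round up → 18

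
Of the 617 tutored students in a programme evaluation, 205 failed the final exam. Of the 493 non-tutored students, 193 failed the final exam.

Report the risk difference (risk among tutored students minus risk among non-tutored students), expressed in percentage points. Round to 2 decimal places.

risk, tutored students = 205/617 = 0.3323
risk, non-tutored students = 193/493 = 0.3915
risk difference = 0.3323 − 0.3915 = -0.0592 → -5.92 percentage points

RD ≈ -5.92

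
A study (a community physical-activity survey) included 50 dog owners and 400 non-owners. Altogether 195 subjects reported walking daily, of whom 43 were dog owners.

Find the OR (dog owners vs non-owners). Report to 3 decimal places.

OR ≈ 10.023

dog owners without the outcome: 50 − 43 = 7
non-owners with the outcome: 195 − 43 = 152
non-owners without the outcome: 400 − 152 = 248
odds, dog owners = 43/7 = 6.1429
odds, non-owners = 152/248 = 0.6129
OR = 6.1429 / 0.6129 = 10.023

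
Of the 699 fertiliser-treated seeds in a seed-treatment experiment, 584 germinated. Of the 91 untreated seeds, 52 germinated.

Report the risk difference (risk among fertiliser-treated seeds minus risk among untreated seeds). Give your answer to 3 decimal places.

0.264

risk, fertiliser-treated seeds = 584/699 = 0.8355
risk, untreated seeds = 52/91 = 0.5714
risk difference = 0.8355 − 0.5714 = 0.264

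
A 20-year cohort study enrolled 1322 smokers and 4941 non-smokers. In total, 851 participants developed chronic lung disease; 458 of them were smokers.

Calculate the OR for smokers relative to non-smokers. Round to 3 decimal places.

smokers without the outcome: 1322 − 458 = 864
non-smokers with the outcome: 851 − 458 = 393
non-smokers without the outcome: 4941 − 393 = 4548
odds, smokers = 458/864 = 0.5301
odds, non-smokers = 393/4548 = 0.0864
OR = 0.5301 / 0.0864 = 6.135

6.135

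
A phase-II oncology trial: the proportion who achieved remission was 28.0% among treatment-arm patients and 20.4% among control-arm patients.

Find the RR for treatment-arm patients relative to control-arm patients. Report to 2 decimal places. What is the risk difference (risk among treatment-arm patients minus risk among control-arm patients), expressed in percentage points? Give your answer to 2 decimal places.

RR = 1.37; RD = 7.60

RR = 0.2800 / 0.2040 = 1.37
risk difference = 0.2800 − 0.2040 = 0.0760 → 7.60 percentage points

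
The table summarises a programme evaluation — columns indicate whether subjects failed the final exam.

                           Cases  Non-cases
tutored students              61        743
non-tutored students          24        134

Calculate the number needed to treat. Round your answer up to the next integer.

risk, tutored students = 61/804 = 0.075871
risk, non-tutored students = 24/158 = 0.151899
absolute risk difference = 0.076028
1 / 0.076028 = 13.153 → round up → 14

14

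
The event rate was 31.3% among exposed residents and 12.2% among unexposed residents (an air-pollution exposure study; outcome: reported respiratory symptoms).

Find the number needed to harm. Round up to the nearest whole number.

absolute risk difference = 0.191000
1 / 0.191000 = 5.236 → round up → 6

6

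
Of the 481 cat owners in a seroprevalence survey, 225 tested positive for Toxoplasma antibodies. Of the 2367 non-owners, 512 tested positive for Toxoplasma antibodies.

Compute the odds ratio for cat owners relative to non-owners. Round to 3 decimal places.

odds, cat owners = 225/256 = 0.8789
odds, non-owners = 512/1855 = 0.2760
OR = 0.8789 / 0.2760 = 3.184

3.184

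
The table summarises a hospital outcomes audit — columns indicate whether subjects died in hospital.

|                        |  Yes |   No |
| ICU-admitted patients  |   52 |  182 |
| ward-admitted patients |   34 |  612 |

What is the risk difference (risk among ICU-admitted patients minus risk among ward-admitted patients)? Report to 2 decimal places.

RD: 0.17

risk, ICU-admitted patients = 52/234 = 0.2222
risk, ward-admitted patients = 34/646 = 0.0526
risk difference = 0.2222 − 0.0526 = 0.17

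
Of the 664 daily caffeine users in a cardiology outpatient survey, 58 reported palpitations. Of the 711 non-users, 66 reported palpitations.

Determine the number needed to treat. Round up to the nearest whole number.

183

risk, daily caffeine users = 58/664 = 0.087349
risk, non-users = 66/711 = 0.092827
absolute risk difference = 0.005478
1 / 0.005478 = 182.548 → round up → 183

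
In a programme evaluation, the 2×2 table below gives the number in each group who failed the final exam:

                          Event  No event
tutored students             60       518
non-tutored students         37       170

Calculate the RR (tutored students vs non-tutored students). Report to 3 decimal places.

risk, tutored students = 60/578 = 0.1038
risk, non-tutored students = 37/207 = 0.1787
RR = 0.1038 / 0.1787 = 0.581

RR: 0.581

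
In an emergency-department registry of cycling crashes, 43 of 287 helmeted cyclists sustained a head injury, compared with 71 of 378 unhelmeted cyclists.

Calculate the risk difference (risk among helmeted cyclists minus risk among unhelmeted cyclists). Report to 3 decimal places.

risk, helmeted cyclists = 43/287 = 0.1498
risk, unhelmeted cyclists = 71/378 = 0.1878
risk difference = 0.1498 − 0.1878 = -0.038

-0.038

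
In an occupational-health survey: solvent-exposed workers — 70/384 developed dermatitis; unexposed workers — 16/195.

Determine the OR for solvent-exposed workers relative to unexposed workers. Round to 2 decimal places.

odds, solvent-exposed workers = 70/314 = 0.2229
odds, unexposed workers = 16/179 = 0.0894
OR = 0.2229 / 0.0894 = 2.49

2.49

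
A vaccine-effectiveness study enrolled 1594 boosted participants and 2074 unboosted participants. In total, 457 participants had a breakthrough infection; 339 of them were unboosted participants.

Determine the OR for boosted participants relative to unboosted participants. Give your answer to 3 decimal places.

boosted participants with the outcome: 457 − 339 = 118
boosted participants without the outcome: 1594 − 118 = 1476
unboosted participants without the outcome: 2074 − 339 = 1735
odds, boosted participants = 118/1476 = 0.0799
odds, unboosted participants = 339/1735 = 0.1954
OR = 0.0799 / 0.1954 = 0.409

0.409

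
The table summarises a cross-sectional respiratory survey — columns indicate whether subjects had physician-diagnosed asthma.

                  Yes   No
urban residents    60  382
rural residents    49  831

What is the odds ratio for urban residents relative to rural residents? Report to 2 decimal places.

2.66

odds, urban residents = 60/382 = 0.1571
odds, rural residents = 49/831 = 0.0590
OR = 0.1571 / 0.0590 = 2.66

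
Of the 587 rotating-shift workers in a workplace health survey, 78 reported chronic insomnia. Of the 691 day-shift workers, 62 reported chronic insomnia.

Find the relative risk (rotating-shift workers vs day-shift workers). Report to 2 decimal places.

risk, rotating-shift workers = 78/587 = 0.1329
risk, day-shift workers = 62/691 = 0.0897
RR = 0.1329 / 0.0897 = 1.48

RR ≈ 1.48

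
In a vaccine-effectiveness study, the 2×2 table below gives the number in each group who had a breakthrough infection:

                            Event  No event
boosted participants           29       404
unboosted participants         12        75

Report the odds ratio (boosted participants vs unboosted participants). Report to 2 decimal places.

0.45

odds, boosted participants = 29/404 = 0.0718
odds, unboosted participants = 12/75 = 0.1600
OR = 0.0718 / 0.1600 = 0.45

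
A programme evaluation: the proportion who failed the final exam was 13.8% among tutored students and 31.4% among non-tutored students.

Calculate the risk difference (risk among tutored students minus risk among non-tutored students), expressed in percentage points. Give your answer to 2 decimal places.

risk difference = 0.1380 − 0.3140 = -0.1760 → -17.60 percentage points

-17.60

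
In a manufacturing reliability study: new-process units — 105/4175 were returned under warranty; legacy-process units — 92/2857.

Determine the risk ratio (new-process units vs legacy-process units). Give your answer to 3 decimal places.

risk, new-process units = 105/4175 = 0.02515
risk, legacy-process units = 92/2857 = 0.03220
RR = 0.02515 / 0.03220 = 0.781

RR: 0.781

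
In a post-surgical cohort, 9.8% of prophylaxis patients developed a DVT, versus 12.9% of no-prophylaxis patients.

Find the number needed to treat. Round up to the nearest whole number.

absolute risk difference = 0.031000
1 / 0.031000 = 32.258 → round up → 33

NNT = 33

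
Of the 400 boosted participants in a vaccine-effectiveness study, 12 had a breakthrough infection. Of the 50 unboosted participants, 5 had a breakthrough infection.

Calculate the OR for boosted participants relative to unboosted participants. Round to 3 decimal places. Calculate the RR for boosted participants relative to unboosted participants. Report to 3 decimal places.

OR = 0.278; RR = 0.300

OR = (12 × 45) / (388 × 5) = 540/1940 ≈ 0.278
risk, boosted participants = 12/400 = 0.03000
risk, unboosted participants = 5/50 = 0.10000
RR = 0.03000 / 0.10000 = 0.300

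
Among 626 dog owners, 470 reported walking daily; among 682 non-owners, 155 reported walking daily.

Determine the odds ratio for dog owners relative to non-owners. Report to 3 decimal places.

OR = (470 × 527) / (156 × 155) = 247690/24180 ≈ 10.244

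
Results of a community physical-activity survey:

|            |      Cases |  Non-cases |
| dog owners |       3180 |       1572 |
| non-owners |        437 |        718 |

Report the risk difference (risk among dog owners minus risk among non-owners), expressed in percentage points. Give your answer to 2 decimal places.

risk, dog owners = 3180/4752 = 0.6692
risk, non-owners = 437/1155 = 0.3784
risk difference = 0.6692 − 0.3784 = 0.2908 → 29.08 percentage points

RD ≈ 29.08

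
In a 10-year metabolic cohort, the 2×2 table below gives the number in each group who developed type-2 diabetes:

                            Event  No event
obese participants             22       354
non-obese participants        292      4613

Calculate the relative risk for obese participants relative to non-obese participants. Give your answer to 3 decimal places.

RR: 0.983

risk, obese participants = 22/376 = 0.0585
risk, non-obese participants = 292/4905 = 0.0595
RR = 0.0585 / 0.0595 = 0.983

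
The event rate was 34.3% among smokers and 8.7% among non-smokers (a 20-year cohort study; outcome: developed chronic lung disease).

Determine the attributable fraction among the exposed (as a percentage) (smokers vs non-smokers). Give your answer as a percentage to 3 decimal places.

AR% = (0.3430 − 0.0870) / 0.3430 = 0.7464 → 74.636%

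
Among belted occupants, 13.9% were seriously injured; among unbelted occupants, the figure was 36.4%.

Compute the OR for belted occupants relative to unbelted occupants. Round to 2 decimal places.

odds, belted occupants = 0.1390/0.8610 = 0.1614
odds, unbelted occupants = 0.3640/0.6360 = 0.5723
OR = 0.1614 / 0.5723 = 0.28

OR ≈ 0.28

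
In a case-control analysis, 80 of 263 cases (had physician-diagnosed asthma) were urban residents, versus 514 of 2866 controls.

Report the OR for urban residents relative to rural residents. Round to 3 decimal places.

odds, urban residents = 80/514 = 0.1556
odds, rural residents = 183/2352 = 0.0778
OR = 0.1556 / 0.0778 = 2.000

OR = 2.000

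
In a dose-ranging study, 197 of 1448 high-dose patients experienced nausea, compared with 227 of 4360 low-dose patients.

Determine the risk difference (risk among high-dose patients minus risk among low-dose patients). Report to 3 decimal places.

risk, high-dose patients = 197/1448 = 0.1360
risk, low-dose patients = 227/4360 = 0.0521
risk difference = 0.1360 − 0.0521 = 0.084

0.084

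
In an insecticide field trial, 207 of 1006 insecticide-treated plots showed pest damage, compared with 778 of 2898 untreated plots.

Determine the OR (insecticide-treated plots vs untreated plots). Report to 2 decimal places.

OR = (207 × 2120) / (799 × 778) = 438840/621622 ≈ 0.71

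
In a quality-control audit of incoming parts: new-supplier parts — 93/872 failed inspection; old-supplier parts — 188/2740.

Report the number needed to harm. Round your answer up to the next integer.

NNH ≈ 27

risk, new-supplier parts = 93/872 = 0.106651
risk, old-supplier parts = 188/2740 = 0.068613
absolute risk difference = 0.038038
1 / 0.038038 = 26.289 → round up → 27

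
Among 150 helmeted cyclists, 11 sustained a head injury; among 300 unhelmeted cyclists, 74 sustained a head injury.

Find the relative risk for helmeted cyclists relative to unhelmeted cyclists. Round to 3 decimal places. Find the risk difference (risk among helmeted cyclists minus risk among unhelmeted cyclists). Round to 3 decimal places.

risk, helmeted cyclists = 11/150 = 0.0733
risk, unhelmeted cyclists = 74/300 = 0.2467
RR = 0.0733 / 0.2467 = 0.297
risk difference = 0.0733 − 0.2467 = -0.173

RR = 0.297; RD = -0.173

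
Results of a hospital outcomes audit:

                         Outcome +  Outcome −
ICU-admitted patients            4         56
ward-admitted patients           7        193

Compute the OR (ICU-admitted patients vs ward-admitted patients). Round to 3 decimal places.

OR = (4 × 193) / (56 × 7) = 772/392 ≈ 1.969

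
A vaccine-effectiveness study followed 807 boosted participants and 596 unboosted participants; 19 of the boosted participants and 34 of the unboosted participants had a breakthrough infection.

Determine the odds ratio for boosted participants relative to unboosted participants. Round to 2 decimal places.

odds, boosted participants = 19/788 = 0.02411
odds, unboosted participants = 34/562 = 0.06050
OR = 0.02411 / 0.06050 = 0.40

OR ≈ 0.40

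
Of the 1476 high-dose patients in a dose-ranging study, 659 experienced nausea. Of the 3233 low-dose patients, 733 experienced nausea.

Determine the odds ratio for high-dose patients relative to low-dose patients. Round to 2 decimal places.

OR = (659 × 2500) / (817 × 733) = 1647500/598861 ≈ 2.75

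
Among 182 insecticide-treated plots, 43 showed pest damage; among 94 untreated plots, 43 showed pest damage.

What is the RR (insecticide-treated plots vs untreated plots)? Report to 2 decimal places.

0.52

risk, insecticide-treated plots = 43/182 = 0.2363
risk, untreated plots = 43/94 = 0.4574
RR = 0.2363 / 0.4574 = 0.52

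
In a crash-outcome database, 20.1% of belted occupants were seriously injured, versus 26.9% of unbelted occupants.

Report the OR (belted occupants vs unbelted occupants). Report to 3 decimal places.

odds, belted occupants = 0.2010/0.7990 = 0.2516
odds, unbelted occupants = 0.2690/0.7310 = 0.3680
OR = 0.2516 / 0.3680 = 0.684

0.684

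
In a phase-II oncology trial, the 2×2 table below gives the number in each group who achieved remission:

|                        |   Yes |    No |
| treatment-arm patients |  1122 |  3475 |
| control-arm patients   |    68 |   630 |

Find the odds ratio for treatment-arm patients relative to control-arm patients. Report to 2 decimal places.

OR = (1122 × 630) / (3475 × 68) = 706860/236300 ≈ 2.99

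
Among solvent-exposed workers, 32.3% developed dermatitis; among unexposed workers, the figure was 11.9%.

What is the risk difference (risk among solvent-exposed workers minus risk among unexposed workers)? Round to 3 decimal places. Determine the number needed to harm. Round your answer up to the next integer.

risk difference = 0.3230 − 0.1190 = 0.204
absolute risk difference = 0.204000
1 / 0.204000 = 4.902 → round up → 5

RD = 0.204; NNH = 5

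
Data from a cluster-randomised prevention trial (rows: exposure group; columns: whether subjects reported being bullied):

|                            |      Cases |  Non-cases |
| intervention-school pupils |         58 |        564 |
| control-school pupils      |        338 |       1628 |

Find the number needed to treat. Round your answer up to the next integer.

NNT ≈ 13

risk, intervention-school pupils = 58/622 = 0.093248
risk, control-school pupils = 338/1966 = 0.171923
absolute risk difference = 0.078675
1 / 0.078675 = 12.711 → round up → 13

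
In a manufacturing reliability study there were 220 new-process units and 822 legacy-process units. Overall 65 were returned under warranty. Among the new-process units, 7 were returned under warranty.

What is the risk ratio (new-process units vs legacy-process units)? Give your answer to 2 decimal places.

RR = 0.45

new-process units without the outcome: 220 − 7 = 213
legacy-process units with the outcome: 65 − 7 = 58
legacy-process units without the outcome: 822 − 58 = 764
risk, new-process units = 7/220 = 0.03182
risk, legacy-process units = 58/822 = 0.07056
RR = 0.03182 / 0.07056 = 0.45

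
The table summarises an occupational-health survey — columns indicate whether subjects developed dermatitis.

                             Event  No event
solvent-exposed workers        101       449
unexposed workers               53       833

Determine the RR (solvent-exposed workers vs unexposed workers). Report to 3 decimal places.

risk, solvent-exposed workers = 101/550 = 0.1836
risk, unexposed workers = 53/886 = 0.0598
RR = 0.1836 / 0.0598 = 3.070

RR = 3.070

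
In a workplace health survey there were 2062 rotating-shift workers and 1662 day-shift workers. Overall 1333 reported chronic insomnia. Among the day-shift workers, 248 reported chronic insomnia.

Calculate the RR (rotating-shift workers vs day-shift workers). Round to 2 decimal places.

rotating-shift workers with the outcome: 1333 − 248 = 1085
rotating-shift workers without the outcome: 2062 − 1085 = 977
day-shift workers without the outcome: 1662 − 248 = 1414
risk, rotating-shift workers = 1085/2062 = 0.5262
risk, day-shift workers = 248/1662 = 0.1492
RR = 0.5262 / 0.1492 = 3.53

RR: 3.53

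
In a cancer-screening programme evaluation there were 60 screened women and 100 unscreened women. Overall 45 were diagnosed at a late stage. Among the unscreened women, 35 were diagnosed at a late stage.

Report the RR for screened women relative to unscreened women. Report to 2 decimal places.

screened women with the outcome: 45 − 35 = 10
screened women without the outcome: 60 − 10 = 50
unscreened women without the outcome: 100 − 35 = 65
risk, screened women = 10/60 = 0.1667
risk, unscreened women = 35/100 = 0.3500
RR = 0.1667 / 0.3500 = 0.48

RR: 0.48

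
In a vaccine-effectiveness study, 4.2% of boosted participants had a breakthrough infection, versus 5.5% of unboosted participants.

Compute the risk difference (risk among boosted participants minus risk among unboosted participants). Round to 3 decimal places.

risk difference = 0.04200 − 0.05500 = -0.013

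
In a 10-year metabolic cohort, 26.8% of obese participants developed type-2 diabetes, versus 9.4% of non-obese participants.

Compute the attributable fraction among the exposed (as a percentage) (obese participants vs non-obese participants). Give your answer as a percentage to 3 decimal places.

AR% = (0.2680 − 0.0940) / 0.2680 = 0.6493 → 64.925%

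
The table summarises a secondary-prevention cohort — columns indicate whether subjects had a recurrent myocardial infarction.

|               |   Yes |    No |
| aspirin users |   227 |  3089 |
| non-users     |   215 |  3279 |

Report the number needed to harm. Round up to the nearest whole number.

risk, aspirin users = 227/3316 = 0.068456
risk, non-users = 215/3494 = 0.061534
absolute risk difference = 0.006922
1 / 0.006922 = 144.467 → round up → 145

145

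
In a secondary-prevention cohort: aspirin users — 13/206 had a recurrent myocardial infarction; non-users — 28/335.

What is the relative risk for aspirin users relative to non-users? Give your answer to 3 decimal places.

risk, aspirin users = 13/206 = 0.0631
risk, non-users = 28/335 = 0.0836
RR = 0.0631 / 0.0836 = 0.755

RR = 0.755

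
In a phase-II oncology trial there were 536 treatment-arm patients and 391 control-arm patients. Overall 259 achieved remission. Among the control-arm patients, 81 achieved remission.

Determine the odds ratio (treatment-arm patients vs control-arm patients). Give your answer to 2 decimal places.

1.90

treatment-arm patients with the outcome: 259 − 81 = 178
treatment-arm patients without the outcome: 536 − 178 = 358
control-arm patients without the outcome: 391 − 81 = 310
odds, treatment-arm patients = 178/358 = 0.4972
odds, control-arm patients = 81/310 = 0.2613
OR = 0.4972 / 0.2613 = 1.90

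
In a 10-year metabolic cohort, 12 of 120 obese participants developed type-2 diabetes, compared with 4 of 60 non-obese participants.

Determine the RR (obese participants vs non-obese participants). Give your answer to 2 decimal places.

RR = 1.50

risk, obese participants = 12/120 = 0.1000
risk, non-obese participants = 4/60 = 0.0667
RR = 0.1000 / 0.0667 = 1.50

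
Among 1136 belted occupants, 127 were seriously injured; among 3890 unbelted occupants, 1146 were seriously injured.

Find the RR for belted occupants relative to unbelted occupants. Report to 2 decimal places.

risk, belted occupants = 127/1136 = 0.1118
risk, unbelted occupants = 1146/3890 = 0.2946
RR = 0.1118 / 0.2946 = 0.38

0.38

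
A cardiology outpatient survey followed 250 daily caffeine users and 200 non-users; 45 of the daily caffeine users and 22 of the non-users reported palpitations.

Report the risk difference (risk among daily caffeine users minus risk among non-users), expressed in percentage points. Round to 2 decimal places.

risk, daily caffeine users = 45/250 = 0.1800
risk, non-users = 22/200 = 0.1100
risk difference = 0.1800 − 0.1100 = 0.0700 → 7.00 percentage points

RD = 7.00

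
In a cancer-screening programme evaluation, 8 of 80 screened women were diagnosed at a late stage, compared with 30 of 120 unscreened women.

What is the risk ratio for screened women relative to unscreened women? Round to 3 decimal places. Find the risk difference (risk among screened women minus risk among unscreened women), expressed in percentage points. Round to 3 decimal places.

RR = 0.400; RD = -15.000

risk, screened women = 8/80 = 0.1000
risk, unscreened women = 30/120 = 0.2500
RR = 0.1000 / 0.2500 = 0.400
risk difference = 0.1000 − 0.2500 = -0.1500 → -15.000 percentage points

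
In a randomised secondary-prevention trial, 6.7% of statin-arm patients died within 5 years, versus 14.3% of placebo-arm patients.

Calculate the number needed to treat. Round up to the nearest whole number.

absolute risk difference = 0.076000
1 / 0.076000 = 13.158 → round up → 14

14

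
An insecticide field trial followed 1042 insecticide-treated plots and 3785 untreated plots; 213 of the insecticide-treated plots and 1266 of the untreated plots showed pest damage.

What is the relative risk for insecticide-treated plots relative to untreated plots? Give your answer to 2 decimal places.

risk, insecticide-treated plots = 213/1042 = 0.2044
risk, untreated plots = 1266/3785 = 0.3345
RR = 0.2044 / 0.3345 = 0.61

RR ≈ 0.61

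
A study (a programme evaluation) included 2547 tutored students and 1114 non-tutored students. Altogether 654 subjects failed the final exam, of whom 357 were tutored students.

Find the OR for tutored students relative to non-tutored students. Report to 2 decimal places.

tutored students without the outcome: 2547 − 357 = 2190
non-tutored students with the outcome: 654 − 357 = 297
non-tutored students without the outcome: 1114 − 297 = 817
odds, tutored students = 357/2190 = 0.1630
odds, non-tutored students = 297/817 = 0.3635
OR = 0.1630 / 0.3635 = 0.45

OR = 0.45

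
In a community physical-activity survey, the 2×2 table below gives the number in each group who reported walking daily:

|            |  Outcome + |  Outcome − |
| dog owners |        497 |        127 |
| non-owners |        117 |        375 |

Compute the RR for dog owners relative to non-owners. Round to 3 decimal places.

risk, dog owners = 497/624 = 0.7965
risk, non-owners = 117/492 = 0.2378
RR = 0.7965 / 0.2378 = 3.349

3.349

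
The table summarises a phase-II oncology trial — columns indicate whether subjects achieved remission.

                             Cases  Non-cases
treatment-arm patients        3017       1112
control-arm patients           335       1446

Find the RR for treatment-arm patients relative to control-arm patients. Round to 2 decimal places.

risk, treatment-arm patients = 3017/4129 = 0.7307
risk, control-arm patients = 335/1781 = 0.1881
RR = 0.7307 / 0.1881 = 3.88

RR = 3.88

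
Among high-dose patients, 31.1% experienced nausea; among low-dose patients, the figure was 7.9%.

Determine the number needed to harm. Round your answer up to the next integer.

NNH ≈ 5

absolute risk difference = 0.232000
1 / 0.232000 = 4.310 → round up → 5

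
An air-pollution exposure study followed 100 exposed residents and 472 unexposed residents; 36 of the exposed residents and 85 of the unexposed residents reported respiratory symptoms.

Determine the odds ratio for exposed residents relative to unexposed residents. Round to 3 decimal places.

OR = (36 × 387) / (64 × 85) = 13932/5440 ≈ 2.561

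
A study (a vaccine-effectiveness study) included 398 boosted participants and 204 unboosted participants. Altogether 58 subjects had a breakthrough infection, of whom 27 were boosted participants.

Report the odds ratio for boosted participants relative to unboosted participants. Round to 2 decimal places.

0.41

boosted participants without the outcome: 398 − 27 = 371
unboosted participants with the outcome: 58 − 27 = 31
unboosted participants without the outcome: 204 − 31 = 173
odds, boosted participants = 27/371 = 0.0728
odds, unboosted participants = 31/173 = 0.1792
OR = 0.0728 / 0.1792 = 0.41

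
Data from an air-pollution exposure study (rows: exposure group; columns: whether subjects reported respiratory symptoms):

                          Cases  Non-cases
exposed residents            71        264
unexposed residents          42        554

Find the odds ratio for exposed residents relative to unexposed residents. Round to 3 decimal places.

OR = 3.547

odds, exposed residents = 71/264 = 0.2689
odds, unexposed residents = 42/554 = 0.0758
OR = 0.2689 / 0.0758 = 3.547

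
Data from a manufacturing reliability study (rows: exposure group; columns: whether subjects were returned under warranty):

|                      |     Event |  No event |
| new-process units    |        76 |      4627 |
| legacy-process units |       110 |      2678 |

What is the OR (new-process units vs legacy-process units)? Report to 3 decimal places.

OR = 0.400

odds, new-process units = 76/4627 = 0.01643
odds, legacy-process units = 110/2678 = 0.04108
OR = 0.01643 / 0.04108 = 0.400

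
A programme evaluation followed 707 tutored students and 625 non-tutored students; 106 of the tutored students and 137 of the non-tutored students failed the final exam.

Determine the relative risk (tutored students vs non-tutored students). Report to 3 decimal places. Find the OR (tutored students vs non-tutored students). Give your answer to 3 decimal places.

RR = 0.684; OR = 0.628

risk, tutored students = 106/707 = 0.1499
risk, non-tutored students = 137/625 = 0.2192
RR = 0.1499 / 0.2192 = 0.684
odds, tutored students = 106/601 = 0.1764
odds, non-tutored students = 137/488 = 0.2807
OR = 0.1764 / 0.2807 = 0.628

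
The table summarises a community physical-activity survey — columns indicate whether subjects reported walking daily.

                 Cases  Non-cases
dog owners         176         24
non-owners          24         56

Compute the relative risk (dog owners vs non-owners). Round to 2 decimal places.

2.93

risk, dog owners = 176/200 = 0.8800
risk, non-owners = 24/80 = 0.3000
RR = 0.8800 / 0.3000 = 2.93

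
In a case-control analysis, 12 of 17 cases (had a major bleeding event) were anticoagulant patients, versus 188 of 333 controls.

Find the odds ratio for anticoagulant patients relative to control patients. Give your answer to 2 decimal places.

OR = (12 × 145) / (188 × 5) = 1740/940 ≈ 1.85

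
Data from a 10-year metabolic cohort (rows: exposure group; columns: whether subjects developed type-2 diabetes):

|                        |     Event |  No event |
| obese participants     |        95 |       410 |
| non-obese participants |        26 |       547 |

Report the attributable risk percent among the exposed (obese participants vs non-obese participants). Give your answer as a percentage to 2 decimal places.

AR%: 75.88%

risk, obese participants = 95/505 = 0.18812
risk, non-obese participants = 26/573 = 0.04538
AR% = (0.18812 − 0.04538) / 0.18812 = 0.7588 → 75.88%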